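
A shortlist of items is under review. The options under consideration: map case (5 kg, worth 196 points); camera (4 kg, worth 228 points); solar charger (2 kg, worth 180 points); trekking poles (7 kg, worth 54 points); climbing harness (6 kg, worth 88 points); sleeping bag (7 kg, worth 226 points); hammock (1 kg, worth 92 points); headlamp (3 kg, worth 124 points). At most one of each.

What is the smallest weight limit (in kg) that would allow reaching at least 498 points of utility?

Look for the lowest-weight combination reaching 498.
camera + solar charger + hammock reaches 500 using 7 kg.
Below 7 kg the best achievable stays under 498.

7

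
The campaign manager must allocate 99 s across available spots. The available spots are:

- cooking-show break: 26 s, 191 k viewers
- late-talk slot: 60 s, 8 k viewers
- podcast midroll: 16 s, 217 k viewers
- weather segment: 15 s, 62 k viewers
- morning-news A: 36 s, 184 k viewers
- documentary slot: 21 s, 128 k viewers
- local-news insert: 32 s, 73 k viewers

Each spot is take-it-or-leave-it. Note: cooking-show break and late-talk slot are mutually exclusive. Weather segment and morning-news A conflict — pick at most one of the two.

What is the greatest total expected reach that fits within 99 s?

720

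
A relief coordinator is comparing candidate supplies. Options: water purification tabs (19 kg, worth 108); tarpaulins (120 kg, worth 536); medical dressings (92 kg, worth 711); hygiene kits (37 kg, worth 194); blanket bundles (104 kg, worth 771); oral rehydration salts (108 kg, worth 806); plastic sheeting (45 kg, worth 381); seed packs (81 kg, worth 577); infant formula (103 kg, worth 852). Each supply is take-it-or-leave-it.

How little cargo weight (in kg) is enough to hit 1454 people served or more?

Minimise kg subject to total people served ≥ 1454.
medical dressings + infant formula reaches 1563 using 195 kg.
Below 195 kg the best achievable stays under 1454.

195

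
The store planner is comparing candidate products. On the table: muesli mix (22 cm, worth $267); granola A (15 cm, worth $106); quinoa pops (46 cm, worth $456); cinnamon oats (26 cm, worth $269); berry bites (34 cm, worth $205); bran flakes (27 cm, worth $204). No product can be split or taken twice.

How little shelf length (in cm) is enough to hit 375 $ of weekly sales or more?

41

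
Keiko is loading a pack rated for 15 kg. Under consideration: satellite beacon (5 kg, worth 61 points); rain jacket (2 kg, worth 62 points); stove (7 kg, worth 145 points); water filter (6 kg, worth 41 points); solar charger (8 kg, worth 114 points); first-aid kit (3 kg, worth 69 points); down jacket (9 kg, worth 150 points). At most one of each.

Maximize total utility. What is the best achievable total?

Density check — rain jacket 31.00, first-aid kit 23.00, stove 20.71 are the best per kg.
Taking the top-ratio items first gives rain jacket + stove + first-aid kit for 276 (12 kg).
Replace stove with down jacket: the trade gains 5 net, giving 281 at 14 kg.

281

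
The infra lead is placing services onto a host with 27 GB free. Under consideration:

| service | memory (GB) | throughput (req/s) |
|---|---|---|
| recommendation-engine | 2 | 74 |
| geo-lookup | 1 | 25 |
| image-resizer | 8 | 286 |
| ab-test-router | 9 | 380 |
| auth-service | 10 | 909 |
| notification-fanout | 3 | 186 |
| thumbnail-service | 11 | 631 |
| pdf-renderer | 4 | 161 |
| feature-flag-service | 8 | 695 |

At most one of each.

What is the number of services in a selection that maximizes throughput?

5

Optimal total is 2025.
For example recommendation-engine + auth-service + notification-fanout + pdf-renderer + feature-flag-service achieves it, using 27 GB.
Any selection reaching 2025 contains exactly 5 services.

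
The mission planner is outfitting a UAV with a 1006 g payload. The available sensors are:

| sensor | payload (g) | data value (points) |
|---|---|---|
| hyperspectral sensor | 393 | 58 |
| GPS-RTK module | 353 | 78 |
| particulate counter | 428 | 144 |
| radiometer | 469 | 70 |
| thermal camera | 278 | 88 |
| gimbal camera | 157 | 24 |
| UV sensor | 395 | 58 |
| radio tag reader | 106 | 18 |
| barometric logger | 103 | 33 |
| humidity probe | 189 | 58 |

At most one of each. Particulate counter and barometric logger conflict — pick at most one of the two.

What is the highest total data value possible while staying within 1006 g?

308

Best packing: particulate counter + thermal camera + radio tag reader + humidity probe — 1001 g, 308 total.
An exhaustive check of the 1024 subsets confirms 308.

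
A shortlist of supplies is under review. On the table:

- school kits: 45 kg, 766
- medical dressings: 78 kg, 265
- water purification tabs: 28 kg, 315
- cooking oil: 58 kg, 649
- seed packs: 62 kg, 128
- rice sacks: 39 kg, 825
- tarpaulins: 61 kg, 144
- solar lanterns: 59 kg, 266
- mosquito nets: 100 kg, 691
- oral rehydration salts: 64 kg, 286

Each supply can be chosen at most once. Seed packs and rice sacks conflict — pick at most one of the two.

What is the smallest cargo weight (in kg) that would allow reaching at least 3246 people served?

270

Look for the lowest-cargo combination reaching 3246.
school kits + water purification tabs + cooking oil + rice sacks + mosquito nets: 3246 people served at 270 kg.
Below 270 kg the best achievable stays under 3246.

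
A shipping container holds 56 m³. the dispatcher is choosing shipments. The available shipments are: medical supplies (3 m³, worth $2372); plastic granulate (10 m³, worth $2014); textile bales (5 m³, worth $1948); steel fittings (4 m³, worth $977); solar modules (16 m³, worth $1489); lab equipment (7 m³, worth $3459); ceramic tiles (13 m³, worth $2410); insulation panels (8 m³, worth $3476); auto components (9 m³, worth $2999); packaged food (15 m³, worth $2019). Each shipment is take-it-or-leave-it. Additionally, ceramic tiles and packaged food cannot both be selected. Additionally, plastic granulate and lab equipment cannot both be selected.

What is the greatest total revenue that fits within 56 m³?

Best packing: medical supplies + textile bales + steel fittings + lab equipment + ceramic tiles + insulation panels + auto components — 49 m³, 17641 total.
Next best is medical supplies + textile bales + steel fittings + lab equipment + insulation panels + auto components + packaged food at 17250 (51 m³) — short by 391.

17641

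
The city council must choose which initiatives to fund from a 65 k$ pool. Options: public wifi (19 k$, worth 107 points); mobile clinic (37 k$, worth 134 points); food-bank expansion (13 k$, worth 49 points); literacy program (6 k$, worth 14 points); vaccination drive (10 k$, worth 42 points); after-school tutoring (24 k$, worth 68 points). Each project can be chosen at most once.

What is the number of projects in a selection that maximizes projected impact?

3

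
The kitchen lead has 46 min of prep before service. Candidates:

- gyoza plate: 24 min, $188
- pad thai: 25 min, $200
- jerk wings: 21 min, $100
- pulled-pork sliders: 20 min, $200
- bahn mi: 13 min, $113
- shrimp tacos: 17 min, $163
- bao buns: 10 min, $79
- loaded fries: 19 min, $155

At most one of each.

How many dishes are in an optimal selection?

2

Best achievable profit is 400.
One optimal bundle: pad thai + pulled-pork sliders (45 min).
Any selection reaching 400 contains exactly 2 dishes.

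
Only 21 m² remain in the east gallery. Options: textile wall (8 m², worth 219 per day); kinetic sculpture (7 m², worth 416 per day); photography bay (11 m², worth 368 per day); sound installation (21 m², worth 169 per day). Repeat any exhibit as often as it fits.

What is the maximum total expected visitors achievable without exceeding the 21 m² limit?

Ranking by ratio (expected visitors/m²): kinetic sculpture 59.43, photography bay 33.45, textile wall 27.38.
3×kinetic sculpture uses 21 of the 21 m² and totals 1248.
That's the maximum — no swap from here does better than 1248.

1248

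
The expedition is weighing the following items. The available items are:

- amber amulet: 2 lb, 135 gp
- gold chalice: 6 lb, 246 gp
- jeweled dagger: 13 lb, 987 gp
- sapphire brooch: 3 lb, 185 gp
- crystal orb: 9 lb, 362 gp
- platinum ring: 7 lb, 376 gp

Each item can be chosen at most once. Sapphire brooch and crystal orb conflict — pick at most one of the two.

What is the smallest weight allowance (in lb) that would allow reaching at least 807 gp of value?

13

Look for the lowest-weight combination reaching 807.
Taking jeweled dagger gives 987 (≥ 807) for 13 lb.
No combination under 13 lb hits 807.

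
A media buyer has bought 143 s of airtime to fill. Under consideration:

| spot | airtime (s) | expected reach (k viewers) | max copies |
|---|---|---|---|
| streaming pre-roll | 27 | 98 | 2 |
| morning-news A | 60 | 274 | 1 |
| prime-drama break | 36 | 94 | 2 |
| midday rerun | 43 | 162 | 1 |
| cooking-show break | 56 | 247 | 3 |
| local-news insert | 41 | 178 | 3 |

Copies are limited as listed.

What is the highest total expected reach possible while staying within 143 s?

630

A density-first pass picks streaming pre-roll + morning-news A + cooking-show break — 619 at 143 s.
Dropping streaming pre-roll and cooking-show break frees 83 s; slotting in 2×local-news insert (82 s) lifts the total to 630 at 142 s.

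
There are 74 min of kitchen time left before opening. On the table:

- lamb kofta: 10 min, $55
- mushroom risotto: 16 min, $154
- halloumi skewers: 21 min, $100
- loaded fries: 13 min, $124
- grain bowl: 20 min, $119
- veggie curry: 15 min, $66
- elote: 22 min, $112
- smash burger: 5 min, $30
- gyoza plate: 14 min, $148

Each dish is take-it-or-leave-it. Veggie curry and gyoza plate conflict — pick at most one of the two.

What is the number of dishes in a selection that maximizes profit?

5

The maximum profit within 74 min is 600.
One optimal bundle: lamb kofta + mushroom risotto + loaded fries + grain bowl + gyoza plate (73 min).
Any selection reaching 600 contains exactly 5 dishes.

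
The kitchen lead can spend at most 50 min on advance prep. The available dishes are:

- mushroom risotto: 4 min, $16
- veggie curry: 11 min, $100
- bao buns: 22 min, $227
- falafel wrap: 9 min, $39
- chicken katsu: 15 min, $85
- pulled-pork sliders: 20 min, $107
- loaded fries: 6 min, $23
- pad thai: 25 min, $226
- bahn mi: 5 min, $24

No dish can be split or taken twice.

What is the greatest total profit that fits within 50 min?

453

The ratio heuristic lands on veggie curry + bao buns + chicken katsu (412) but leaves 2 min idle.
Dropping veggie curry and chicken katsu frees 26 min; slotting in pad thai (25 min) lifts the total to 453 at 47 min.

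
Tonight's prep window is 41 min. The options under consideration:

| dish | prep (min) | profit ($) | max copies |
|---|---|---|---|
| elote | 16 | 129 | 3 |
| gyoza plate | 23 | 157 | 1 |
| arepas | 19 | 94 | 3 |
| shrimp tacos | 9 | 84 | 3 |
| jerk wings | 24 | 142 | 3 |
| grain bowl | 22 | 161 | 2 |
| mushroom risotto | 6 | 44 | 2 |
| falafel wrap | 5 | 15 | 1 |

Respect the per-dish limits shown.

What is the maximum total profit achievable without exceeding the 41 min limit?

Ranking by ratio (profit/min): shrimp tacos 9.33, elote 8.06, mushroom risotto 7.33, grain bowl 7.32.
A density-first pass picks 3×shrimp tacos + 2×mushroom risotto — 340 at 39 min.
Dropping 2×shrimp tacos and 2×mushroom risotto frees 30 min; slotting in 2×elote (32 min) lifts the total to 342 at 41 min.
Nothing else within 41 min beats 342.

342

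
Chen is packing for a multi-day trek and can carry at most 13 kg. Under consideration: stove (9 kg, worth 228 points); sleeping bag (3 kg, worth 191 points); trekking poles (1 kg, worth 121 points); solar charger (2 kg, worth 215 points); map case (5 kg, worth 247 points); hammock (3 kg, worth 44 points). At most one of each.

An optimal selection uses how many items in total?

Best achievable utility is 774.
One optimal bundle: sleeping bag + trekking poles + solar charger + map case (11 kg).
Every optimal selection uses 4 items.

4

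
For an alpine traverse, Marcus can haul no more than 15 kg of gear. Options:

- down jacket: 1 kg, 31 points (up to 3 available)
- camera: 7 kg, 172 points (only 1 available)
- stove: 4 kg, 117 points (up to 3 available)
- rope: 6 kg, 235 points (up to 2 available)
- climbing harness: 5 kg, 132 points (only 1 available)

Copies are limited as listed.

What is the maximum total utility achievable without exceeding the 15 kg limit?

Ranking by ratio (utility/kg): rope 39.17, down jacket 31.00, stove 29.25.
The ratio ordering already packs tightly: 3×down jacket + 2×rope, 15 kg, 563.

563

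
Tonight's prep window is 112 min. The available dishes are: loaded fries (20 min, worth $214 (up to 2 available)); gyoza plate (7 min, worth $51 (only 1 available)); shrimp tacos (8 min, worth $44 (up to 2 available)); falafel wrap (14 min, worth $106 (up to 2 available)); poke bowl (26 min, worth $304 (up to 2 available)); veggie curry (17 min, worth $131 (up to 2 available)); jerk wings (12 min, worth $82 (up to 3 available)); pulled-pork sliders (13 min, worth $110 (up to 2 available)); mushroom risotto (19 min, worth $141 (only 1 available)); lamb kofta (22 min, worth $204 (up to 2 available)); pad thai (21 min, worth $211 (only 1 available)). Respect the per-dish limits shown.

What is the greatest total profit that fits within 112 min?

1197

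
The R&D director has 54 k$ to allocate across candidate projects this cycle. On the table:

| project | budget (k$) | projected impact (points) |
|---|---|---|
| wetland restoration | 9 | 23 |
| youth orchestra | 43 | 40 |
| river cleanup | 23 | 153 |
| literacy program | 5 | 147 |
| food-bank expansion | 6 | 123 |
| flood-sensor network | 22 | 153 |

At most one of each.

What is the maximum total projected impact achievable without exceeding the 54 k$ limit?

453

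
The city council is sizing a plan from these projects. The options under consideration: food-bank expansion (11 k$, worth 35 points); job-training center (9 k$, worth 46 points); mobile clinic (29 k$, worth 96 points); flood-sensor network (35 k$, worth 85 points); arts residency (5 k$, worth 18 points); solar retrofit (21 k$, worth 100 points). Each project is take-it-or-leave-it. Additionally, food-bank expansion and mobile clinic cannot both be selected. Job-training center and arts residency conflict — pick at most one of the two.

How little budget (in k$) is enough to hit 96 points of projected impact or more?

21

Minimise k$ subject to total projected impact ≥ 96.
solar retrofit: 100 projected impact at 21 k$.
No combination under 21 k$ hits 96.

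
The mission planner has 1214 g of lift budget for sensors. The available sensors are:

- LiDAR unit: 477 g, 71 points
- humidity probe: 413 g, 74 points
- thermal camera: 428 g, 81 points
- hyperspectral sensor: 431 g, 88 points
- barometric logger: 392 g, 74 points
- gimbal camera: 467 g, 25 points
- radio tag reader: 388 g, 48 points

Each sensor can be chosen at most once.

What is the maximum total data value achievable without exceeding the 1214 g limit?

210

The ratio heuristic lands on thermal camera + hyperspectral sensor (169) but leaves 355 g idle.
The 428 g tied up in thermal camera is better spent on barometric logger + radio tag reader — total rises to 210 (1211 g).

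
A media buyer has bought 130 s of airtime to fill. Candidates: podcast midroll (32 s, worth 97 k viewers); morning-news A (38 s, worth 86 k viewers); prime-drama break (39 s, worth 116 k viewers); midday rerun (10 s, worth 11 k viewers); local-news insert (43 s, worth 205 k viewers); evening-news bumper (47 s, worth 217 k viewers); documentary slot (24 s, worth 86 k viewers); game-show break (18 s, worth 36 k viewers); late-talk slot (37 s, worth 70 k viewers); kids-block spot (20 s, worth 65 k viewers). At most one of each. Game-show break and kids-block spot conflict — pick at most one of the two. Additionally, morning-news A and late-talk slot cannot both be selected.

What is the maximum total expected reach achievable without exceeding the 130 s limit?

538

A density-first pass picks midday rerun + local-news insert + evening-news bumper + documentary slot — 519 at 124 s.
The 34 s tied up in midday rerun and documentary slot is better spent on prime-drama break — total rises to 538 (129 s).
That's the maximum — no feasible swap from here does better than 538.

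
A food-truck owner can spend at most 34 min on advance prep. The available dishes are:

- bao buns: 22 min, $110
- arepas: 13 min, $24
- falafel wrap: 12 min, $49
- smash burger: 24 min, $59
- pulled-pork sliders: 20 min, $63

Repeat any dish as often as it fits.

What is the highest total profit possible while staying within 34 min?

159

Ranking by ratio (profit/min): bao buns 5.00, falafel wrap 4.08, pulled-pork sliders 3.15.
The ratio ordering already packs tightly: bao buns + falafel wrap, 34 min, 159.
That's the maximum — no swap from here does better than 159.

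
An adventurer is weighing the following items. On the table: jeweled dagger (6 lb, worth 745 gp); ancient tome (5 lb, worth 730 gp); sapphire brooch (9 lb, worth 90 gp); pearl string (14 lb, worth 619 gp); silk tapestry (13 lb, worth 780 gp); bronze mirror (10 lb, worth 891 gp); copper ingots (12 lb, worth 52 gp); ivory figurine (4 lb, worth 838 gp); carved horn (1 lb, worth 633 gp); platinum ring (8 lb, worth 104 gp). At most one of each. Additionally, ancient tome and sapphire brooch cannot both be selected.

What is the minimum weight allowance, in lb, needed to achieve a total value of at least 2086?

Look for the lowest-weight combination reaching 2086.
ancient tome + ivory figurine + carved horn: 2201 value at 10 lb.
Any bundle with less than 10 lb falls short of 2086.

10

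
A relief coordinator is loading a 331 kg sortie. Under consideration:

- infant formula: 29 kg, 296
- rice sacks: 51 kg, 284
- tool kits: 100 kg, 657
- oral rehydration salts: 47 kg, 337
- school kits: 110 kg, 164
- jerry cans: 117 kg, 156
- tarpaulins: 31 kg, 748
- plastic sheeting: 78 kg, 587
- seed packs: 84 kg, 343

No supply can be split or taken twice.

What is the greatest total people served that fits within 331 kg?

Ranking by ratio (people served/kg): tarpaulins 24.13, infant formula 10.21, plastic sheeting 7.53, oral rehydration salts 7.17.
Filling by ratio: infant formula + tool kits + oral rehydration salts + tarpaulins + plastic sheeting for 2625, with 46 kg left unused.
Dropping oral rehydration salts frees 47 kg; slotting in seed packs (84 kg) lifts the total to 2631 at 322 kg.
An exhaustive check of the 512 subsets confirms 2631.

2631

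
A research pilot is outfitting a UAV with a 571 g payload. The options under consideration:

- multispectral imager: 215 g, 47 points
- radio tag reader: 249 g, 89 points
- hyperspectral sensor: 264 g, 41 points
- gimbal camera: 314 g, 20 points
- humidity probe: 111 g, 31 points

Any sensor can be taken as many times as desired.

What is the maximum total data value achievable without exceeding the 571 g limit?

178

Ranking by ratio (data value/g): radio tag reader 0.36, humidity probe 0.28, multispectral imager 0.22.
Taking 2×radio tag reader: 498 g used, 178 in data value.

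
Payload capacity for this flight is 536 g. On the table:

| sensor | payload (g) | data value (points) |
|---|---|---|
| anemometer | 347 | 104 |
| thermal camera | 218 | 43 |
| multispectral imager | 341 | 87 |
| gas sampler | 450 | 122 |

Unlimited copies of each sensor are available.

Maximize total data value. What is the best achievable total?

The ratio heuristic lands on anemometer (104) but leaves 189 g idle.
Dropping anemometer frees 347 g; slotting in gas sampler (450 g) lifts the total to 122 at 450 g.

122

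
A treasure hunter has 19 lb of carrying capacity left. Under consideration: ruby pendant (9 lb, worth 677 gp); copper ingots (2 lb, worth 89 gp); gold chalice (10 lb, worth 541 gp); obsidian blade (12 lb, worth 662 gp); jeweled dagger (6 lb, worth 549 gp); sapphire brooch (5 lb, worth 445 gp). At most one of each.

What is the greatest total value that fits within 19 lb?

1315

The ratio heuristic lands on copper ingots + jeweled dagger + sapphire brooch (1083) but leaves 6 lb idle.
The 5 lb tied up in sapphire brooch is better spent on ruby pendant — total rises to 1315 (17 lb).
That's the maximum — no swap from here does better than 1315.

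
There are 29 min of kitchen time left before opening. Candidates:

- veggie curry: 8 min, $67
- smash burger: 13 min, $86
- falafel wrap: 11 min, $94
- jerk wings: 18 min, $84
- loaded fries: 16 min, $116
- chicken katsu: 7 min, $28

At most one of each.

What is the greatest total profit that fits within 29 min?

Taking the top-ratio dishes first gives veggie curry + falafel wrap + chicken katsu for 189 (26 min).
Replace veggie curry and chicken katsu with loaded fries: the trade gains 21 net, giving 210 at 27 min.

210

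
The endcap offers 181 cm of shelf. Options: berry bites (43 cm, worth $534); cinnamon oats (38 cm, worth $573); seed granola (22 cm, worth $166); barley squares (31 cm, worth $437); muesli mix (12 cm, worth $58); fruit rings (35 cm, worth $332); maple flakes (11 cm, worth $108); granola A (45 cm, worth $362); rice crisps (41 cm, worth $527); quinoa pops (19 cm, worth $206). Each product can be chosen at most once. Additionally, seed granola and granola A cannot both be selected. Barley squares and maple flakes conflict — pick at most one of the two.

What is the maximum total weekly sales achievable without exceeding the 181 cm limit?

2277

Berry bites + cinnamon oats + barley squares + rice crisps + quinoa pops uses 172 of the 181 cm and totals 2277.
Every other selection either busts 181 cm or breaks a pairing rule or fails to beat 2277.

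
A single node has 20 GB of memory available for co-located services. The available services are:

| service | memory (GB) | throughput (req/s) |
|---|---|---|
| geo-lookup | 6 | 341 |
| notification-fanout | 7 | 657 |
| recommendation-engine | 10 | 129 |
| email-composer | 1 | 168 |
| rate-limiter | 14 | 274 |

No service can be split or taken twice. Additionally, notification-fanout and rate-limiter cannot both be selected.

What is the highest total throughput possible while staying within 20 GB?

1166

Density check — email-composer 168.00, notification-fanout 93.86, geo-lookup 56.83, rate-limiter 19.57 are the best per GB.
The ratio ordering already packs tightly: geo-lookup + notification-fanout + email-composer, 14 GB, 1166.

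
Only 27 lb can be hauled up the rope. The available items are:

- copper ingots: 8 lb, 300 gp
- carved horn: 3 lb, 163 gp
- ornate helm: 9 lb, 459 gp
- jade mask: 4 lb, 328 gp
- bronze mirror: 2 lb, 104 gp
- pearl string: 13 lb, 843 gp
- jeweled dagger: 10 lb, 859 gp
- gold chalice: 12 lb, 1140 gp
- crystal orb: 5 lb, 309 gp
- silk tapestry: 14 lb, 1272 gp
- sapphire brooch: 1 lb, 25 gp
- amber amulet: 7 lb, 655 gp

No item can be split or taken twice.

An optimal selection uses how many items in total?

3

The maximum value within 27 lb is 2437.
One optimal bundle: gold chalice + silk tapestry + sapphire brooch (27 lb).
Every optimal selection uses 3 items.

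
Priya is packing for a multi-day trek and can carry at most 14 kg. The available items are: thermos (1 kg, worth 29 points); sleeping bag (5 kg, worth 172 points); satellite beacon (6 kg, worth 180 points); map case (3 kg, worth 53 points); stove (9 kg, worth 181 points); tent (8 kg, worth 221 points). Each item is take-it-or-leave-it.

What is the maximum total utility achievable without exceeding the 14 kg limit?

422

Taking the top-ratio items first gives thermos + sleeping bag + satellite beacon for 381 (12 kg).
The 6 kg tied up in satellite beacon is better spent on tent — total rises to 422 (14 kg).
Runner-up sleeping bag + satellite beacon + map case tops out at 405.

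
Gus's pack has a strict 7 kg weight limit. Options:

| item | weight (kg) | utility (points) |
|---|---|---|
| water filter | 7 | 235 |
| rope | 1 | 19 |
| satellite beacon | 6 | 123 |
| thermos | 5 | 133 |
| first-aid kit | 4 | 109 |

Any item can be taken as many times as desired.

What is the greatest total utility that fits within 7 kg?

235

The ratio ordering already packs tightly: water filter, 7 kg, 235.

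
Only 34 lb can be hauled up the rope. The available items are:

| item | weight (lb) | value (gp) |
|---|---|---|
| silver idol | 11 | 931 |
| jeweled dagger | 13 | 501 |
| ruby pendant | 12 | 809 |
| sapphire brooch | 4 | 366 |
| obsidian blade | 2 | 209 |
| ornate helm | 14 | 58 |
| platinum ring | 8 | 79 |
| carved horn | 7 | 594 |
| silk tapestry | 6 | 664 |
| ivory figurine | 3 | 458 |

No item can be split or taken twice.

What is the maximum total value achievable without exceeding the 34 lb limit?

The ratio ordering already packs tightly: silver idol + sapphire brooch + obsidian blade + carved horn + silk tapestry + ivory figurine, 33 lb, 3222.
The closest alternative, ruby pendant + sapphire brooch + obsidian blade + carved horn + silk tapestry + ivory figurine, reaches only 3100.

3222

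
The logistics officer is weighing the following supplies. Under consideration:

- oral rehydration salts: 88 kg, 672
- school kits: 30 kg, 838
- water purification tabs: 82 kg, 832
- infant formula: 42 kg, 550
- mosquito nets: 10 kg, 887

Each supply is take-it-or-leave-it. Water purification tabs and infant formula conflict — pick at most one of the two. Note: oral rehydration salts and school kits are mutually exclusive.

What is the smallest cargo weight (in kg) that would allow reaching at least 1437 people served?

40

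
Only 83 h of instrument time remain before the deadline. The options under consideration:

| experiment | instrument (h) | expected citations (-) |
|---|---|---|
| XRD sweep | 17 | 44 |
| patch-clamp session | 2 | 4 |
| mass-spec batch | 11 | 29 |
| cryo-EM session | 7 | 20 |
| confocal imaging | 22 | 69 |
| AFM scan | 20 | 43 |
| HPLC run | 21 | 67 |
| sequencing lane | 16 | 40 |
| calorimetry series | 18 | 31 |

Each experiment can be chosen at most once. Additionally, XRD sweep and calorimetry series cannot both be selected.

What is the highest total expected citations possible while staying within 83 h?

Ranking by ratio (expected citations/h): HPLC run 3.19, confocal imaging 3.14, cryo-EM session 2.86.
Filling by ratio: XRD sweep + patch-clamp session + mass-spec batch + cryo-EM session + confocal imaging + HPLC run for 233, with 3 h left unused.
Replace patch-clamp session and mass-spec batch with sequencing lane: the trade gains 7 net, giving 240 at 83 h.
That's the maximum — no feasible swap from here does better than 240.

240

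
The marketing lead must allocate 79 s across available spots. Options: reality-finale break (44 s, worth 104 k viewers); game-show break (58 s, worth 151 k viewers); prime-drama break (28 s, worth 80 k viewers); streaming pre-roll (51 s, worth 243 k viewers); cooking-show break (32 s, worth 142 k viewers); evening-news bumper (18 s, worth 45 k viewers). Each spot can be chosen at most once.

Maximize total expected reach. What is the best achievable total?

323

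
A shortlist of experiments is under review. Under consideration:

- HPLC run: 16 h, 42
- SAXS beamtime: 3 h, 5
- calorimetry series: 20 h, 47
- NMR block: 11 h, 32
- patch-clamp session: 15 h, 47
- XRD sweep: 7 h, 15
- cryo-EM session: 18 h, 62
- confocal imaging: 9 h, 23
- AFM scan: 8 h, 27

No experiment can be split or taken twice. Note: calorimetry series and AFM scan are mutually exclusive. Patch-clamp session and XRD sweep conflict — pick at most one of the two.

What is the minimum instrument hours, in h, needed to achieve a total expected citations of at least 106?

Need the lightest bundle worth ≥ 106.
patch-clamp session + cryo-EM session reaches 109 using 33 h.
Below 33 h the best achievable stays under 106.

33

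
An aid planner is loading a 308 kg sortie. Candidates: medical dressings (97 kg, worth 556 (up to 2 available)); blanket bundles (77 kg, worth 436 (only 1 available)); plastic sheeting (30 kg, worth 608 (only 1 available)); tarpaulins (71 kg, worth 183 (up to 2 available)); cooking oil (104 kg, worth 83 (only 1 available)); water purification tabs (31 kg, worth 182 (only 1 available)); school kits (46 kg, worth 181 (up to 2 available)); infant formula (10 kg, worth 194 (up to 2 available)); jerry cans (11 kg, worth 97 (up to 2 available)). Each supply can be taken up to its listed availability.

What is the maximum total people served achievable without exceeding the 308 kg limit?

2484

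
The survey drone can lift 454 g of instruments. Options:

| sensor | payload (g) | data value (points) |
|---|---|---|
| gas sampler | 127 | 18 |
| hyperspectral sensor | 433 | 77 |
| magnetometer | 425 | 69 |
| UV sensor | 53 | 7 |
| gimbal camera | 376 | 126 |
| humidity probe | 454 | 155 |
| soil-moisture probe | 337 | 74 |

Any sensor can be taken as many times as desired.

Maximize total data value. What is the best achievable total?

Ranking by ratio (data value/g): humidity probe 0.34, gimbal camera 0.34, soil-moisture probe 0.22, hyperspectral sensor 0.18.
Humidity probe uses 454 of the 454 g and totals 155.
Nothing else within 454 g beats 155.

155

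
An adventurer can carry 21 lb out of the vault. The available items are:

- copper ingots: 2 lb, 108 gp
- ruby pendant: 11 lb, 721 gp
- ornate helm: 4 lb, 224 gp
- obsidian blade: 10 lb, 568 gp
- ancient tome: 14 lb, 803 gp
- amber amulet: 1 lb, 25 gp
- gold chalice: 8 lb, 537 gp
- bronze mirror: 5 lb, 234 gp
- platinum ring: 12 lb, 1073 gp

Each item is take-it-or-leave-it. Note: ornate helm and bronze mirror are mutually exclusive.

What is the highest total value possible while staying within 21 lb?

1635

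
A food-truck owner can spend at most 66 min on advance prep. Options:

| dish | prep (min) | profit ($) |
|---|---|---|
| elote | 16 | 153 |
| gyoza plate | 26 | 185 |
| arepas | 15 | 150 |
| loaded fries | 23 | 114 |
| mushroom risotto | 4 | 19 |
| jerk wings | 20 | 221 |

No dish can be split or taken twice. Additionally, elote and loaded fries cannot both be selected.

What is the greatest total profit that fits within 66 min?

Taking the top-ratio dishes first gives elote + arepas + mushroom risotto + jerk wings for 543 (55 min).
Replace arepas with gyoza plate: the trade gains 35 net, giving 578 at 66 min.

578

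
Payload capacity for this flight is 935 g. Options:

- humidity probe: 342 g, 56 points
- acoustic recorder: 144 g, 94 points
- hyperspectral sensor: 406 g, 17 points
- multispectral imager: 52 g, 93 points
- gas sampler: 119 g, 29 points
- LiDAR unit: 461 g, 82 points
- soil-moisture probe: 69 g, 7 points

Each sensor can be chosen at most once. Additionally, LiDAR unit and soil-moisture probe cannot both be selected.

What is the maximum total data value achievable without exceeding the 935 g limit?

Acoustic recorder + multispectral imager + gas sampler + LiDAR unit uses 776 of the 935 g and totals 298.
No other feasible combination exceeds 298.

298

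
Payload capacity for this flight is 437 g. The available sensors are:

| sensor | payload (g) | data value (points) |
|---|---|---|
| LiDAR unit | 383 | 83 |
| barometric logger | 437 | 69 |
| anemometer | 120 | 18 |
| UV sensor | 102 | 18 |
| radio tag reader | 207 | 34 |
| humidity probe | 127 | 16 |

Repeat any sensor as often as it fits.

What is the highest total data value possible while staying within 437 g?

83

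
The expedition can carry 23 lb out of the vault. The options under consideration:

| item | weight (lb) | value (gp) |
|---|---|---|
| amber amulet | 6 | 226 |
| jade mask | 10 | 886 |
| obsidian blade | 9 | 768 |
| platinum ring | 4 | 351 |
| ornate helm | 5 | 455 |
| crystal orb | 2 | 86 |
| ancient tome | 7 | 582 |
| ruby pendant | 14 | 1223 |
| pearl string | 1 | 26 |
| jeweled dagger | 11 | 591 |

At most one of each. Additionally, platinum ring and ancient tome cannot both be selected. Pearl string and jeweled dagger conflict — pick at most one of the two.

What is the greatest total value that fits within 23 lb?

2029

By value per lb: ornate helm 91.00, jade mask 88.60, platinum ring 87.75 lead.
A density-first pass picks jade mask + platinum ring + ornate helm + crystal orb + pearl string — 1804 at 22 lb.
The 13 lb tied up in jade mask and crystal orb and pearl string is better spent on ruby pendant — total rises to 2029 (23 lb).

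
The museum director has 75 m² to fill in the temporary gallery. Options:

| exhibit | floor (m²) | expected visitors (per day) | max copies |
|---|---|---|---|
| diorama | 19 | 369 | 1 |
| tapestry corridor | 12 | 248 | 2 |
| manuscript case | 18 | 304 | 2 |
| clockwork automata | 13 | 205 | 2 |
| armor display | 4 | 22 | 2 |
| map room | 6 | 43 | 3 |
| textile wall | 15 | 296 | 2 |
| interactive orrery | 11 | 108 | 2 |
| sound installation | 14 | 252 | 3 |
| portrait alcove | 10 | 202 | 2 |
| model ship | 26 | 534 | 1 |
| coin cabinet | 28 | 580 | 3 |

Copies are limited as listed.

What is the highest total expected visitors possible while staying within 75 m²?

A density-first pass picks tapestry corridor + map room + 2×coin cabinet — 1451 at 74 m².
Dropping tapestry corridor and map room frees 18 m²; slotting in diorama (19 m²) lifts the total to 1529 at 75 m².
That's the maximum — no swap from here does better than 1529.

1529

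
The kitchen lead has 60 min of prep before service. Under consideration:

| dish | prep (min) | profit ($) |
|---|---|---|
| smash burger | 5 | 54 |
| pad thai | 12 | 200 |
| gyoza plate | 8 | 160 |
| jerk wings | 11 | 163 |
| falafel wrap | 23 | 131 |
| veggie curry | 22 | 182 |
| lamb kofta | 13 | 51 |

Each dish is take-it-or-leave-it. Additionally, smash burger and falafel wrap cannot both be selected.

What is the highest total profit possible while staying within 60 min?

Ranking by ratio (profit/min): gyoza plate 20.00, pad thai 16.67, jerk wings 14.82.
Smash burger + pad thai + gyoza plate + jerk wings + veggie curry uses 58 of the 60 min and totals 759.

759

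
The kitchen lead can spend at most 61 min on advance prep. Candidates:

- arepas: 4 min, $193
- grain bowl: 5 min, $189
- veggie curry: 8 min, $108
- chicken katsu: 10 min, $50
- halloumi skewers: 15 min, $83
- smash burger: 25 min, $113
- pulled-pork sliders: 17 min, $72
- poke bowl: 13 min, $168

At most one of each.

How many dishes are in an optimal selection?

Optimal total is 791.
For example arepas + grain bowl + veggie curry + chicken katsu + halloumi skewers + poke bowl achieves it, using 55 min.
Any selection reaching 791 contains exactly 6 dishes.

6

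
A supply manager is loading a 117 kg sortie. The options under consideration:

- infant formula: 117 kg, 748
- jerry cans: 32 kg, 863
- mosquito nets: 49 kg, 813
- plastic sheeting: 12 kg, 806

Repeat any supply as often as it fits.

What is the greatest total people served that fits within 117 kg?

Taking 9×plastic sheeting: 108 kg used, 7254 in people served.
Every other selection either busts 117 kg or fails to beat 7254.

7254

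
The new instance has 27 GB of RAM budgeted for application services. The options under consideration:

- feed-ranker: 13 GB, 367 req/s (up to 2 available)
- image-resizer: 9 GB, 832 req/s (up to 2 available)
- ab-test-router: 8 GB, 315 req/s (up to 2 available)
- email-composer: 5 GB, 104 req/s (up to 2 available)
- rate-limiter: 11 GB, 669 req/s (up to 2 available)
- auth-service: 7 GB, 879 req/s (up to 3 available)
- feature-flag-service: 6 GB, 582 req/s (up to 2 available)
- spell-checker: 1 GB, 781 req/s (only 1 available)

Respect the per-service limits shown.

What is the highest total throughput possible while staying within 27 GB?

Greedy by ratio would take email-composer + 3×auth-service + spell-checker: 27 GB used, total 3522.
Dropping email-composer and auth-service frees 12 GB; slotting in 2×feature-flag-service (12 GB) lifts the total to 3703 at 27 GB.
Every other selection either busts 27 GB or exceeds an availability limit or fails to beat 3703.

3703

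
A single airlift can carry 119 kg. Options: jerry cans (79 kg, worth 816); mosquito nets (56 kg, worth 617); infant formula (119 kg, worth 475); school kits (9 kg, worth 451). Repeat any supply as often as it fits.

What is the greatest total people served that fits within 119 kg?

The ratio ordering already packs tightly: 13×school kits, 117 kg, 5863.

5863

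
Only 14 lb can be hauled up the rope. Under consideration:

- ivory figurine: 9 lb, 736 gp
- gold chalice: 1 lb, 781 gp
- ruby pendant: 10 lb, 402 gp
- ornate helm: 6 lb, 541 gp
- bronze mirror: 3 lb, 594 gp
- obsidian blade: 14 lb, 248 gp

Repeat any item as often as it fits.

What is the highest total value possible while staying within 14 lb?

10934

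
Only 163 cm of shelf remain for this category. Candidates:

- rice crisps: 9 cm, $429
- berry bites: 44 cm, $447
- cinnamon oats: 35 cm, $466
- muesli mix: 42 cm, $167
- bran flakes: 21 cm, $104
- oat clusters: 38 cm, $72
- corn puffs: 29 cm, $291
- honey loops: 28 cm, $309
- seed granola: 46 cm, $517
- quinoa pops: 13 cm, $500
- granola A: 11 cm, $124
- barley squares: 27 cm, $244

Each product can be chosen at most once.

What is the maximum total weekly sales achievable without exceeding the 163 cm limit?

Taking the top-ratio products first gives rice crisps + cinnamon oats + bran flakes + honey loops + seed granola + quinoa pops + granola A for 2449 (163 cm).
Dropping bran flakes and granola A frees 32 cm; slotting in corn puffs (29 cm) lifts the total to 2512 at 160 cm.
Nothing else within 163 cm beats 2512.

2512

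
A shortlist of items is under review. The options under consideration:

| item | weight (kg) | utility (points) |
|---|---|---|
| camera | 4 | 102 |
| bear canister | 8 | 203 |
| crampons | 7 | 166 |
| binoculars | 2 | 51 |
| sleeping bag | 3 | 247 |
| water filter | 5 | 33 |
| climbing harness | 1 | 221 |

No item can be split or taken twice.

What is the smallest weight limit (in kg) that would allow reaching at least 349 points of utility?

Look for the lowest-weight combination reaching 349.
sleeping bag + climbing harness: 468 utility at 4 kg.
Any bundle with less than 4 kg falls short of 349.

4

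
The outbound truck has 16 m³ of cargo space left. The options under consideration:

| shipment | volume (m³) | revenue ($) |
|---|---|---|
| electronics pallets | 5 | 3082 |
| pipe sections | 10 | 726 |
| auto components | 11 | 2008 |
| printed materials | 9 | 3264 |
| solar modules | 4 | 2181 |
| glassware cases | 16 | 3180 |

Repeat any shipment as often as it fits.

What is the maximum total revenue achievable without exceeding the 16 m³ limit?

Best packing: 3×electronics pallets — 15 m³, 9246 total.

9246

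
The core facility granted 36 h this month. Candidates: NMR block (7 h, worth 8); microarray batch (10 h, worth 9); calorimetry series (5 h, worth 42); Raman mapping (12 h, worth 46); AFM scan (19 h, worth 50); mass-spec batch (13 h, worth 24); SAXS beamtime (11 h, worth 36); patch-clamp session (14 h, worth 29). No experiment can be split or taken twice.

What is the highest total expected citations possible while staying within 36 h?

Ranking by ratio (expected citations/h): calorimetry series 8.40, Raman mapping 3.83, SAXS beamtime 3.27, AFM scan 2.63.
Greedy by ratio would take NMR block + calorimetry series + Raman mapping + SAXS beamtime: 35 h used, total 132.
Replace NMR block and SAXS beamtime with AFM scan: the trade gains 6 net, giving 138 at 36 h.
No other feasible combination exceeds 138.

138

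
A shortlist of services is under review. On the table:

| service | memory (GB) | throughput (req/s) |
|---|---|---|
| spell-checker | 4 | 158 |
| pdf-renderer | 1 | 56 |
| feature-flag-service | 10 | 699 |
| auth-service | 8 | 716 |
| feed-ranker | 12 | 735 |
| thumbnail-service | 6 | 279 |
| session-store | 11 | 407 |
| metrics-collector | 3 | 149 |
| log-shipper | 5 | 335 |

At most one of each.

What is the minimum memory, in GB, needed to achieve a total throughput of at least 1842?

26

Need the lightest bundle worth ≥ 1842.
pdf-renderer + auth-service + feed-ranker + log-shipper reaches 1842 using 26 GB.
Any bundle with less than 26 GB falls short of 1842.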